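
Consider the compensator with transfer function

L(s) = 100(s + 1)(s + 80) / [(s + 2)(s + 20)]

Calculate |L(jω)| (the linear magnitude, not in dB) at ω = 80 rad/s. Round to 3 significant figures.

137

At s = jω = j80:
zero (s+1): 1 + j80 → |·| = √(1²+80²) = √6401 ≈ 80.006, ∠ = arctan(80/1) ≈ 89.28°
zero (s+80): 80 + j80 → |·| = √(80²+80²) = √12800 ≈ 113.14, ∠ = arctan(80/80) ≈ 45.00°
pole (s+2): 2 + j80 → |·| = √(2²+80²) = √6404 ≈ 80.025, ∠ = arctan(80/2) ≈ 88.57°
pole (s+20): 20 + j80 → |·| = √(20²+80²) = √6800 ≈ 82.462, ∠ = arctan(80/20) ≈ 75.96°
|L| = 100 · 9051.9 / 6599 ≈ 137.17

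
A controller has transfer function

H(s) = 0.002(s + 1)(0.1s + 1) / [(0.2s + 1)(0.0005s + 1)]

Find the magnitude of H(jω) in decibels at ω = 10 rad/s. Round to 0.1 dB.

-37.9 dB

At ω = 10 rad/s:
zero (1 + j10·1) = 1 + j10 → |·| ≈ 10.05, ∠ ≈ 84.29°
zero (1 + j10·0.1) = 1 + j1 → |·| ≈ 1.4142, ∠ ≈ 45.00°
pole (1 + j10·0.2) = 1 + j2 → |·| ≈ 2.2361, ∠ ≈ 63.43°
pole (1 + j10·0.0005) = 1 + j0.005 → |·| ≈ 1, ∠ ≈ 0.29°
|H| = 0.002 · 10.05 · 1.4142 / (2.2361 · 1) ≈ 0.012712
Gain = 20 log₁₀(0.012712) ≈ -37.92 dB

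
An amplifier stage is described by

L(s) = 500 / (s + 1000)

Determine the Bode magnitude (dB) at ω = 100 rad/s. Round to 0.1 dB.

-6.1 dB

Substitute s = j100:
Numerator: 500 = 500 + j0
Denominator: (j100) + 1000 = 1000 + j100
|N| = √(500² + 0²) ≈ 500, ∠N ≈ 0.00°
|D| = √(1000² + 100²) ≈ 1005, ∠D ≈ 5.71°
|L| = 500 / 1005 ≈ 0.49751
Gain = 20 log₁₀(0.49751) ≈ -6.06 dB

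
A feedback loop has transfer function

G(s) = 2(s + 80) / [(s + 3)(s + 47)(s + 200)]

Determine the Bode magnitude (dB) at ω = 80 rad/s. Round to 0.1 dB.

At s = jω = j80:
zero (s+80): 80 + j80 → |·| = √(80²+80²) = √12800 ≈ 113.14, ∠ = arctan(80/80) ≈ 45.00°
pole (s+3): 3 + j80 → |·| = √(3²+80²) = √6409 ≈ 80.056, ∠ = arctan(80/3) ≈ 87.85°
pole (s+47): 47 + j80 → |·| = √(47²+80²) = √8609 ≈ 92.785, ∠ = arctan(80/47) ≈ 59.57°
pole (s+200): 200 + j80 → |·| = √(200²+80²) = √46400 ≈ 215.41, ∠ = arctan(80/200) ≈ 21.80°
|G| = 2 · 113.14 / 1.6001e+06 ≈ 0.00014142
Gain = 20 log₁₀(0.00014142) ≈ -76.99 dB

-77.0 dB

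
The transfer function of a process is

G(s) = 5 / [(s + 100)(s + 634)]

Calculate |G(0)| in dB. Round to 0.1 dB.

-82.1 dB

G(0) = 5 / (100·634) ≈ 7.8864e-05
20 log₁₀(7.8864e-05) ≈ -82.06 dB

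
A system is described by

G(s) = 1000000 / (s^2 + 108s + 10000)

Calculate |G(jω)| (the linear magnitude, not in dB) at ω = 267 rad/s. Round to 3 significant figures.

At s = jω = j267:
quadratic: (j267)² + 108·j267 + 10000 = -61289 + j28836 → |·| ≈ 67734, ∠ ≈ 154.80°
|G| = 1000000 / 67734 ≈ 14.764

14.8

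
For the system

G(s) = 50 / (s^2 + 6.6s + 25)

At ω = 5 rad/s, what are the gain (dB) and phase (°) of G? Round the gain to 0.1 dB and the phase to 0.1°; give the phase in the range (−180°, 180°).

3.6 dB, -90.0°

At s = jω = j5:
quadratic: (j5)² + 6.6·j5 + 25 = 0 + j33 → |·| ≈ 33, ∠ ≈ 90.00°
|G| = 50 / 33 ≈ 1.5152
Gain = 20 log₁₀(1.5152) ≈ 3.61 dB
∠G = 0.00° − 90.00° = -90.00°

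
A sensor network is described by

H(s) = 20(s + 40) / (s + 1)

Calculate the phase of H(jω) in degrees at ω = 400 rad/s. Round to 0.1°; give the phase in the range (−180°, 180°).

At s = jω = j400:
zero (s+40): 40 + j400 → |·| = √(40²+400²) = √161600 ≈ 402, ∠ = arctan(400/40) ≈ 84.29°
pole (s+1): 1 + j400 → |·| = √(1²+400²) = √160001 ≈ 400, ∠ = arctan(400/1) ≈ 89.86°
∠H = 84.29° − 89.86° = -5.57°

-5.6°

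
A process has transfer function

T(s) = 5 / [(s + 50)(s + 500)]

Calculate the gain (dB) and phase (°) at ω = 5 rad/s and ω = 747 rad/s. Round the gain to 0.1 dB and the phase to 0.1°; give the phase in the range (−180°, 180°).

ω = 5: -74.0 dB, -6.3°; ω = 747: -102.6 dB, -142.4°

At s = jω = j5:
pole (s+50): 50 + j5 → |·| = √(50²+5²) = √2525 ≈ 50.249, ∠ = arctan(5/50) ≈ 5.71°
pole (s+500): 500 + j5 → |·| = √(500²+5²) = √250025 ≈ 500.02, ∠ = arctan(5/500) ≈ 0.57°
|T| = 5 / 25126 ≈ 0.000199
Gain = 20 log₁₀(0.000199) ≈ -74.02 dB
∠T = 0.00° − 6.28° = -6.28°

At s = jω = j747:
pole (s+50): 50 + j747 → |·| = √(50²+747²) = √560509 ≈ 748.67, ∠ = arctan(747/50) ≈ 86.17°
pole (s+500): 500 + j747 → |·| = √(500²+747²) = √808009 ≈ 898.89, ∠ = arctan(747/500) ≈ 56.20°
|T| = 5 / 6.7297e+05 ≈ 7.4298e-06
Gain = 20 log₁₀(7.4298e-06) ≈ -102.58 dB
∠T = 0.00° − 142.37° = -142.37°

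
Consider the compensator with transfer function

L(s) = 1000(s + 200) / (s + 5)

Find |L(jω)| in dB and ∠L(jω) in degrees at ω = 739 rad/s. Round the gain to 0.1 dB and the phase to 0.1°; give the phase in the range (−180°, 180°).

60.3 dB, -14.8°

At s = jω = j739:
zero (s+200): 200 + j739 → |·| = √(200²+739²) = √586121 ≈ 765.59, ∠ = arctan(739/200) ≈ 74.86°
pole (s+5): 5 + j739 → |·| = √(5²+739²) = √546146 ≈ 739.02, ∠ = arctan(739/5) ≈ 89.61°
|L| = 1000 · 765.59 / 739.02 ≈ 1036
Gain = 20 log₁₀(1036) ≈ 60.31 dB
∠L = 74.86° − 89.61° = -14.75°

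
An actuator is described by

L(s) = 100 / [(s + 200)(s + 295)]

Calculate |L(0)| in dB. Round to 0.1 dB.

L(0) = 100 / (200·295) ≈ 0.0016949
20 log₁₀(0.0016949) ≈ -55.42 dB

-55.4 dB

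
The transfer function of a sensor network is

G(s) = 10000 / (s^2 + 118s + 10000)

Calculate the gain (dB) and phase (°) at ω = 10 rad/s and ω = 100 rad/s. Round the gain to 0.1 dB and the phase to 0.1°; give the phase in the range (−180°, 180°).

At s = jω = j10:
quadratic: (j10)² + 118·j10 + 10000 = 9900 + j1180 → |·| ≈ 9970.1, ∠ ≈ 6.80°
|G| = 10000 / 9970.1 ≈ 1.003
Gain = 20 log₁₀(1.003) ≈ 0.03 dB
∠G = 0.00° − 6.80° = -6.80°

At s = jω = j100:
quadratic: (j100)² + 118·j100 + 10000 = 0 + j11800 → |·| ≈ 11800, ∠ ≈ 90.00°
|G| = 10000 / 11800 ≈ 0.84746
Gain = 20 log₁₀(0.84746) ≈ -1.44 dB
∠G = 0.00° − 90.00° = -90.00°

ω = 10: 0.0 dB, -6.8°; ω = 100: -1.4 dB, -90.0°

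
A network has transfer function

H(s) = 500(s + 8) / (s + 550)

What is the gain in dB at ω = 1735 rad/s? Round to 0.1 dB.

53.6 dB

At s = jω = j1735:
zero (s+8): 8 + j1735 → |·| = √(8²+1735²) = √3010289 ≈ 1735, ∠ = arctan(1735/8) ≈ 89.74°
pole (s+550): 550 + j1735 → |·| = √(550²+1735²) = √3312725 ≈ 1820.1, ∠ = arctan(1735/550) ≈ 72.41°
|H| = 500 · 1735 / 1820.1 ≈ 476.62
Gain = 20 log₁₀(476.62) ≈ 53.56 dB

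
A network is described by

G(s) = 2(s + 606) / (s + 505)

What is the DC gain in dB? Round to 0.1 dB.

G(0) = 2·606 / (505) = 2.4
20 log₁₀(2.4) ≈ 7.60 dB

7.6 dB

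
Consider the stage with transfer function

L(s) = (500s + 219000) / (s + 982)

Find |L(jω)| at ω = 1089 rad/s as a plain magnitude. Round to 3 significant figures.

Substitute s = j1089:
Numerator: 500(j1089) + 219000 = 219000 + j544500
Denominator: (j1089) + 982 = 982 + j1089
|N| = √(219000² + 544500²) ≈ 5.8689e+05, ∠N ≈ 68.09°
|D| = √(982² + 1089²) ≈ 1466.4, ∠D ≈ 47.96°
|L| = 5.8689e+05 / 1466.4 ≈ 400.23

400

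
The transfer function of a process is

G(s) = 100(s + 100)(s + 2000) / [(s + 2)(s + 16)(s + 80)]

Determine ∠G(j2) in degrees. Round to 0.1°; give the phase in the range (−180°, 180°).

At s = jω = j2:
zero (s+100): 100 + j2 → |·| = √(100²+2²) = √10004 ≈ 100.02, ∠ = arctan(2/100) ≈ 1.15°
zero (s+2000): 2000 + j2 → |·| = √(2000²+2²) = √4000004 ≈ 2000, ∠ = arctan(2/2000) ≈ 0.06°
pole (s+2): 2 + j2 → |·| = √(2²+2²) = √8 ≈ 2.8284, ∠ = arctan(2/2) ≈ 45.00°
pole (s+16): 16 + j2 → |·| = √(16²+2²) = √260 ≈ 16.125, ∠ = arctan(2/16) ≈ 7.13°
pole (s+80): 80 + j2 → |·| = √(80²+2²) = √6404 ≈ 80.025, ∠ = arctan(2/80) ≈ 1.43°
∠G = 1.21° − 53.56° = -52.35°

-52.4°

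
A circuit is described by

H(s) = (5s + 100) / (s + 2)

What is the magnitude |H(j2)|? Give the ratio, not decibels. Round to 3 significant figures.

Substitute s = j2:
Numerator: 5(j2) + 100 = 100 + j10
Denominator: (j2) + 2 = 2 + j2
|N| = √(100² + 10²) ≈ 100.5, ∠N ≈ 5.71°
|D| = √(2² + 2²) ≈ 2.8284, ∠D ≈ 45.00°
|H| = 100.5 / 2.8284 ≈ 35.532

35.5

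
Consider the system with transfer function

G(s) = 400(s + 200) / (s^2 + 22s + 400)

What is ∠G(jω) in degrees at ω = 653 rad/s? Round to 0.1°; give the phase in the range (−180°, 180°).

At s = jω = j653:
zero (s+200): 200 + j653 → |·| = √(200²+653²) = √466409 ≈ 682.94, ∠ = arctan(653/200) ≈ 72.97°
quadratic: (j653)² + 22·j653 + 400 = -426009 + j14366 → |·| ≈ 4.2625e+05, ∠ ≈ 178.07°
∠G = 72.97° − 178.07° = -105.10°

-105.1°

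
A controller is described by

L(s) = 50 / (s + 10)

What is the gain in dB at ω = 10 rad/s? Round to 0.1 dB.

11.0 dB

At s = jω = j10:
pole (s+10): 10 + j10 → |·| = √(10²+10²) = √200 ≈ 14.142, ∠ = arctan(10/10) ≈ 45.00°
|L| = 50 / 14.142 ≈ 3.5356
Gain = 20 log₁₀(3.5356) ≈ 10.97 dB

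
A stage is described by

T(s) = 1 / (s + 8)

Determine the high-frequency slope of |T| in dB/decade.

Each pole contributes −20 dB/decade at high frequency; each zero contributes +20 dB/decade.
Net: 0 zero(s) − 1 pole(s) → -20 dB/decade.

-20 dB/decade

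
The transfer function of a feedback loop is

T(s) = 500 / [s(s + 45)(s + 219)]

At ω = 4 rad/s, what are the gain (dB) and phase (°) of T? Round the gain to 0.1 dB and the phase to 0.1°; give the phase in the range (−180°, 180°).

-38.0 dB, -96.1°

At s = jω = j4:
pole (s+45): 45 + j4 → |·| = √(45²+4²) = √2041 ≈ 45.177, ∠ = arctan(4/45) ≈ 5.08°
pole (s+219): 219 + j4 → |·| = √(219²+4²) = √47977 ≈ 219.04, ∠ = arctan(4/219) ≈ 1.05°
pole at origin: |s| = 4, ∠ = 90.00° (in denominator)
|T| = 500 / 39582 ≈ 0.012632
Gain = 20 log₁₀(0.012632) ≈ -37.97 dB
∠T = 0.00° − 96.13° = -96.13°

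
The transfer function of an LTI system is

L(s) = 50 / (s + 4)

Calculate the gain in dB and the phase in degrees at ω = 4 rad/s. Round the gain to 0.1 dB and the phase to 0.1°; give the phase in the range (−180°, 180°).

18.9 dB, -45.0°

Substitute s = j4:
Numerator: 50 = 50 + j0
Denominator: (j4) + 4 = 4 + j4
|N| = √(50² + 0²) ≈ 50, ∠N ≈ 0.00°
|D| = √(4² + 4²) ≈ 5.6569, ∠D ≈ 45.00°
|L| = 50 / 5.6569 ≈ 8.8388
Gain = 20 log₁₀(8.8388) ≈ 18.93 dB
∠L = 0.00° − 45.00° = -45.00°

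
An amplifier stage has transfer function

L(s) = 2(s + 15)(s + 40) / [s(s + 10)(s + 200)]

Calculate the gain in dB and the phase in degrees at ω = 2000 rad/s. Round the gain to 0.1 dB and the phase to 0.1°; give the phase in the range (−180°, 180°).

At s = jω = j2000:
zero (s+15): 15 + j2000 → |·| = √(15²+2000²) = √4000225 ≈ 2000.1, ∠ = arctan(2000/15) ≈ 89.57°
zero (s+40): 40 + j2000 → |·| = √(40²+2000²) = √4001600 ≈ 2000.4, ∠ = arctan(2000/40) ≈ 88.85°
pole (s+10): 10 + j2000 → |·| = √(10²+2000²) = √4000100 ≈ 2000, ∠ = arctan(2000/10) ≈ 89.71°
pole (s+200): 200 + j2000 → |·| = √(200²+2000²) = √4040000 ≈ 2010, ∠ = arctan(2000/200) ≈ 84.29°
pole at origin: |s| = 2000, ∠ = 90.00° (in denominator)
|L| = 2 · 4.001e+06 / 8.04e+09 ≈ 0.00099527
Gain = 20 log₁₀(0.00099527) ≈ -60.04 dB
∠L = 178.42° − 264.00° = -85.58°

-60.0 dB, -85.6°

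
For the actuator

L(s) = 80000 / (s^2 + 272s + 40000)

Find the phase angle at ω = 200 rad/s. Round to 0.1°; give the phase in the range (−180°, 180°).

At s = jω = j200:
quadratic: (j200)² + 272·j200 + 40000 = 0 + j54400 → |·| ≈ 54400, ∠ ≈ 90.00°
∠L = 0.00° − 90.00° = -90.00°

-90.0°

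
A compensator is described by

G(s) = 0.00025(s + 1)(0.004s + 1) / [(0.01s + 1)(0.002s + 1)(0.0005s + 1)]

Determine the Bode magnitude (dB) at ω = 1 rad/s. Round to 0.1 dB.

At ω = 1 rad/s:
zero (1 + j1·1) = 1 + j1 → |·| ≈ 1.4142, ∠ ≈ 45.00°
zero (1 + j1·0.004) = 1 + j0.004 → |·| ≈ 1, ∠ ≈ 0.23°
pole (1 + j1·0.01) = 1 + j0.01 → |·| ≈ 1, ∠ ≈ 0.57°
pole (1 + j1·0.002) = 1 + j0.002 → |·| ≈ 1, ∠ ≈ 0.11°
pole (1 + j1·0.0005) = 1 + j0.0005 → |·| ≈ 1, ∠ ≈ 0.03°
|G| = 0.00025 · 1.4142 · 1 / (1 · 1 · 1) ≈ 0.00035355
Gain = 20 log₁₀(0.00035355) ≈ -69.03 dB

-69.0 dB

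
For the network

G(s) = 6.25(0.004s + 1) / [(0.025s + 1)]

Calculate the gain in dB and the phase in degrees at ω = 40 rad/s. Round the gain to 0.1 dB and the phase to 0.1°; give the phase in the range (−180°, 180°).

13.0 dB, -35.9°

At ω = 40 rad/s:
zero (1 + j40·0.004) = 1 + j0.16 → |·| ≈ 1.0127, ∠ ≈ 9.09°
pole (1 + j40·0.025) = 1 + j1 → |·| ≈ 1.4142, ∠ ≈ 45.00°
|G| = 6.25 · 1.0127 / (1.4142) ≈ 4.4756
Gain = 20 log₁₀(4.4756) ≈ 13.02 dB
∠G = (9.09°) − (45.00°) = -35.91°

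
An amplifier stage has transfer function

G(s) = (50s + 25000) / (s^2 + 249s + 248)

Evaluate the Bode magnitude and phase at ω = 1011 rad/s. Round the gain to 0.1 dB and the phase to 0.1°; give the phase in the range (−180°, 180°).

Substitute s = j1011:
Numerator: 50(j1011) + 25000 = 25000 + j50550
Denominator: (j1011)^2 + 249(j1011) + 248 = -1021873 + j251739
|N| = √(25000² + 50550²) ≈ 56394, ∠N ≈ 63.68°
|D| = √(1021873² + 251739²) ≈ 1.0524e+06, ∠D ≈ 166.16°
|G| = 56394 / 1.0524e+06 ≈ 0.053586
Gain = 20 log₁₀(0.053586) ≈ -25.42 dB
∠G = 63.68° − 166.16° = -102.48°

-25.4 dB, -102.5°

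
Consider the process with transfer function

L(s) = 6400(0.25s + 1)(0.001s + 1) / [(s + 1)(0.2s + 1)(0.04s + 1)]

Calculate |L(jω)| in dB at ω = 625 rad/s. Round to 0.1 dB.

At ω = 625 rad/s:
zero (1 + j625·0.25) = 1 + j156.25 → |·| ≈ 156.25, ∠ ≈ 89.63°
zero (1 + j625·0.001) = 1 + j0.625 → |·| ≈ 1.1792, ∠ ≈ 32.01°
pole (1 + j625·1) = 1 + j625 → |·| ≈ 625, ∠ ≈ 89.91°
pole (1 + j625·0.2) = 1 + j125 → |·| ≈ 125, ∠ ≈ 89.54°
pole (1 + j625·0.04) = 1 + j25 → |·| ≈ 25.02, ∠ ≈ 87.71°
|L| = 6400 · 156.25 · 1.1792 / (625 · 125 · 25.02) ≈ 0.60327
Gain = 20 log₁₀(0.60327) ≈ -4.39 dB

-4.4 dB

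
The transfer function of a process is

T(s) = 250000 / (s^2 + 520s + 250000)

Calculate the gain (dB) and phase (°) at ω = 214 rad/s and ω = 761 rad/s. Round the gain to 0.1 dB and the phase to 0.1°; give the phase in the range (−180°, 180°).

At s = jω = j214:
quadratic: (j214)² + 520·j214 + 250000 = 204204 + j111280 → |·| ≈ 2.3256e+05, ∠ ≈ 28.59°
|T| = 250000 / 2.3256e+05 ≈ 1.075
Gain = 20 log₁₀(1.075) ≈ 0.63 dB
∠T = 0.00° − 28.59° = -28.59°

At s = jω = j761:
quadratic: (j761)² + 520·j761 + 250000 = -329121 + j395720 → |·| ≈ 5.147e+05, ∠ ≈ 129.75°
|T| = 250000 / 5.147e+05 ≈ 0.48572
Gain = 20 log₁₀(0.48572) ≈ -6.27 dB
∠T = 0.00° − 129.75° = -129.75°

ω = 214: 0.6 dB, -28.6°; ω = 761: -6.3 dB, -129.8°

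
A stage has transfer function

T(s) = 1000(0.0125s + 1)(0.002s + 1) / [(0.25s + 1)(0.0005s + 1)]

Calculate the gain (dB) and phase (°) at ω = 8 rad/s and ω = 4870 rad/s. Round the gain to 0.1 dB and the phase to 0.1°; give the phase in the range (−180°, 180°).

At ω = 8 rad/s:
zero (1 + j8·0.0125) = 1 + j0.1 → |·| ≈ 1.005, ∠ ≈ 5.71°
zero (1 + j8·0.002) = 1 + j0.016 → |·| ≈ 1.0001, ∠ ≈ 0.92°
pole (1 + j8·0.25) = 1 + j2 → |·| ≈ 2.2361, ∠ ≈ 63.43°
pole (1 + j8·0.0005) = 1 + j0.004 → |·| ≈ 1, ∠ ≈ 0.23°
|T| = 1000 · 1.005 · 1.0001 / (2.2361 · 1) ≈ 449.49
Gain = 20 log₁₀(449.49) ≈ 53.05 dB
∠T = (5.71° + 0.92°) − (63.43° + 0.23°) = -57.03°

At ω = 4870 rad/s:
zero (1 + j4870·0.0125) = 1 + j60.875 → |·| ≈ 60.883, ∠ ≈ 89.06°
zero (1 + j4870·0.002) = 1 + j9.74 → |·| ≈ 9.7912, ∠ ≈ 84.14°
pole (1 + j4870·0.25) = 1 + j1217.5 → |·| ≈ 1217.5, ∠ ≈ 89.95°
pole (1 + j4870·0.0005) = 1 + j2.435 → |·| ≈ 2.6323, ∠ ≈ 67.67°
|T| = 1000 · 60.883 · 9.7912 / (1217.5 · 2.6323) ≈ 186.01
Gain = 20 log₁₀(186.01) ≈ 45.39 dB
∠T = (89.06° + 84.14°) − (89.95° + 67.67°) = 15.58°

ω = 8: 53.1 dB, -57.0°; ω = 4870: 45.4 dB, 15.6°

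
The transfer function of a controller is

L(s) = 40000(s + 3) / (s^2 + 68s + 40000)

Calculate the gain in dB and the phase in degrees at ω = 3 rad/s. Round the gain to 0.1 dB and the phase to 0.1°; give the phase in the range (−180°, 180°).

12.6 dB, 44.7°

At s = jω = j3:
zero (s+3): 3 + j3 → |·| = √(3²+3²) = √18 ≈ 4.2426, ∠ = arctan(3/3) ≈ 45.00°
quadratic: (j3)² + 68·j3 + 40000 = 39991 + j204 → |·| ≈ 39992, ∠ ≈ 0.29°
|L| = 40000 · 4.2426 / 39992 ≈ 4.2434
Gain = 20 log₁₀(4.2434) ≈ 12.55 dB
∠L = 45.00° − 0.29° = 44.71°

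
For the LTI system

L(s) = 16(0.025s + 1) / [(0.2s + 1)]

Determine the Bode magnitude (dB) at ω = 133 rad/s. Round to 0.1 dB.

6.4 dB

At ω = 133 rad/s:
zero (1 + j133·0.025) = 1 + j3.325 → |·| ≈ 3.4721, ∠ ≈ 73.26°
pole (1 + j133·0.2) = 1 + j26.6 → |·| ≈ 26.619, ∠ ≈ 87.85°
|L| = 16 · 3.4721 / (26.619) ≈ 2.087
Gain = 20 log₁₀(2.087) ≈ 6.39 dB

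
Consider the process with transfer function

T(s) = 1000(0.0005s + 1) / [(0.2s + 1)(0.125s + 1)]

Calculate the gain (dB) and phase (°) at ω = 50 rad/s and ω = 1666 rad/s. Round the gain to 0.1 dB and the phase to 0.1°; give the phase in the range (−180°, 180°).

At ω = 50 rad/s:
zero (1 + j50·0.0005) = 1 + j0.025 → |·| ≈ 1.0003, ∠ ≈ 1.43°
pole (1 + j50·0.2) = 1 + j10 → |·| ≈ 10.05, ∠ ≈ 84.29°
pole (1 + j50·0.125) = 1 + j6.25 → |·| ≈ 6.3295, ∠ ≈ 80.91°
|T| = 1000 · 1.0003 / (10.05 · 6.3295) ≈ 15.725
Gain = 20 log₁₀(15.725) ≈ 23.93 dB
∠T = (1.43°) − (84.29° + 80.91°) = -163.77°

At ω = 1666 rad/s:
zero (1 + j1666·0.0005) = 1 + j0.833 → |·| ≈ 1.3015, ∠ ≈ 39.79°
pole (1 + j1666·0.2) = 1 + j333.2 → |·| ≈ 333.2, ∠ ≈ 89.83°
pole (1 + j1666·0.125) = 1 + j208.25 → |·| ≈ 208.25, ∠ ≈ 89.72°
|T| = 1000 · 1.3015 / (333.2 · 208.25) ≈ 0.018757
Gain = 20 log₁₀(0.018757) ≈ -34.54 dB
∠T = (39.79°) − (89.83° + 89.72°) = -139.76°

ω = 50: 23.9 dB, -163.8°; ω = 1666: -34.5 dB, -139.8°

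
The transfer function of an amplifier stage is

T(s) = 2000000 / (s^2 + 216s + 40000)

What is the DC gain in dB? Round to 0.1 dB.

34.0 dB

T(0) = 2000000 / 40000 = 50
20 log₁₀(50) ≈ 33.98 dB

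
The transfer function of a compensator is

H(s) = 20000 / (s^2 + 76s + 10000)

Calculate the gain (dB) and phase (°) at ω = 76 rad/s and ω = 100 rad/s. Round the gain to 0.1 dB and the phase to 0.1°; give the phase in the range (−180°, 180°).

At s = jω = j76:
quadratic: (j76)² + 76·j76 + 10000 = 4224 + j5776 → |·| ≈ 7155.7, ∠ ≈ 53.82°
|H| = 20000 / 7155.7 ≈ 2.795
Gain = 20 log₁₀(2.795) ≈ 8.93 dB
∠H = 0.00° − 53.82° = -53.82°

At s = jω = j100:
quadratic: (j100)² + 76·j100 + 10000 = 0 + j7600 → |·| ≈ 7600, ∠ ≈ 90.00°
|H| = 20000 / 7600 ≈ 2.6316
Gain = 20 log₁₀(2.6316) ≈ 8.40 dB
∠H = 0.00° − 90.00° = -90.00°

ω = 76: 8.9 dB, -53.8°; ω = 100: 8.4 dB, -90.0°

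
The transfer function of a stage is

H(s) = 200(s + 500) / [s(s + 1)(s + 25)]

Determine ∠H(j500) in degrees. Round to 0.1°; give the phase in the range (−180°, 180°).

138.0°

At s = jω = j500:
zero (s+500): 500 + j500 → |·| = √(500²+500²) = √500000 ≈ 707.11, ∠ = arctan(500/500) ≈ 45.00°
pole (s+1): 1 + j500 → |·| = √(1²+500²) = √250001 ≈ 500, ∠ = arctan(500/1) ≈ 89.89°
pole (s+25): 25 + j500 → |·| = √(25²+500²) = √250625 ≈ 500.62, ∠ = arctan(500/25) ≈ 87.14°
pole at origin: |s| = 500, ∠ = 90.00° (in denominator)
∠H = 45.00° − 267.03° = -222.03° ≡ 137.97° (principal value)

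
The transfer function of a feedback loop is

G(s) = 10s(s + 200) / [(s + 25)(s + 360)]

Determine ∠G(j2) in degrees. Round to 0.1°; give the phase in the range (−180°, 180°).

At s = jω = j2:
zero (s+200): 200 + j2 → |·| = √(200²+2²) = √40004 ≈ 200.01, ∠ = arctan(2/200) ≈ 0.57°
zero at origin: s = j2 → |·| = 2, ∠ = 90.00°
pole (s+25): 25 + j2 → |·| = √(25²+2²) = √629 ≈ 25.08, ∠ = arctan(2/25) ≈ 4.57°
pole (s+360): 360 + j2 → |·| = √(360²+2²) = √129604 ≈ 360.01, ∠ = arctan(2/360) ≈ 0.32°
∠G = 90.57° − 4.89° = 85.68°

85.7°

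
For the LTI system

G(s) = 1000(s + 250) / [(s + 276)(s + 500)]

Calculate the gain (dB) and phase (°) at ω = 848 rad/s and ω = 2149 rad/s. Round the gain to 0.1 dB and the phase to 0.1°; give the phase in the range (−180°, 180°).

At s = jω = j848:
zero (s+250): 250 + j848 → |·| = √(250²+848²) = √781604 ≈ 884.08, ∠ = arctan(848/250) ≈ 73.57°
pole (s+276): 276 + j848 → |·| = √(276²+848²) = √795280 ≈ 891.78, ∠ = arctan(848/276) ≈ 71.97°
pole (s+500): 500 + j848 → |·| = √(500²+848²) = √969104 ≈ 984.43, ∠ = arctan(848/500) ≈ 59.48°
|G| = 1000 · 884.08 / 8.7789e+05 ≈ 1.0071
Gain = 20 log₁₀(1.0071) ≈ 0.06 dB
∠G = 73.57° − 131.45° = -57.88°

At s = jω = j2149:
zero (s+250): 250 + j2149 → |·| = √(250²+2149²) = √4680701 ≈ 2163.5, ∠ = arctan(2149/250) ≈ 83.36°
pole (s+276): 276 + j2149 → |·| = √(276²+2149²) = √4694377 ≈ 2166.7, ∠ = arctan(2149/276) ≈ 82.68°
pole (s+500): 500 + j2149 → |·| = √(500²+2149²) = √4868201 ≈ 2206.4, ∠ = arctan(2149/500) ≈ 76.90°
|G| = 1000 · 2163.5 / 4.7806e+06 ≈ 0.45256
Gain = 20 log₁₀(0.45256) ≈ -6.89 dB
∠G = 83.36° − 159.58° = -76.22°

ω = 848: 0.1 dB, -57.9°; ω = 2149: -6.9 dB, -76.2°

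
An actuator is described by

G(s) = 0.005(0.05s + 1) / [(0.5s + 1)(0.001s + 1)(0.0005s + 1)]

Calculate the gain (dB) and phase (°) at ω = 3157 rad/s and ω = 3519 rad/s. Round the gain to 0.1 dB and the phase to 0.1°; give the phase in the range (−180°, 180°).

ω = 3157: -81.9 dB, -130.4°; ω = 3519: -83.4 dB, -134.8°

At ω = 3157 rad/s:
zero (1 + j3157·0.05) = 1 + j157.85 → |·| ≈ 157.85, ∠ ≈ 89.64°
pole (1 + j3157·0.5) = 1 + j1578.5 → |·| ≈ 1578.5, ∠ ≈ 89.96°
pole (1 + j3157·0.001) = 1 + j3.157 → |·| ≈ 3.3116, ∠ ≈ 72.42°
pole (1 + j3157·0.0005) = 1 + j1.5785 → |·| ≈ 1.8686, ∠ ≈ 57.65°
|G| = 0.005 · 157.85 / (1578.5 · 3.3116 · 1.8686) ≈ 8.0801e-05
Gain = 20 log₁₀(8.0801e-05) ≈ -81.85 dB
∠G = (89.64°) − (89.96° + 72.42° + 57.65°) = -130.39°

At ω = 3519 rad/s:
zero (1 + j3519·0.05) = 1 + j175.95 → |·| ≈ 175.95, ∠ ≈ 89.67°
pole (1 + j3519·0.5) = 1 + j1759.5 → |·| ≈ 1759.5, ∠ ≈ 89.97°
pole (1 + j3519·0.001) = 1 + j3.519 → |·| ≈ 3.6583, ∠ ≈ 74.14°
pole (1 + j3519·0.0005) = 1 + j1.7595 → |·| ≈ 2.0238, ∠ ≈ 60.39°
|G| = 0.005 · 175.95 / (1759.5 · 3.6583 · 2.0238) ≈ 6.7534e-05
Gain = 20 log₁₀(6.7534e-05) ≈ -83.41 dB
∠G = (89.67°) − (89.97° + 74.14° + 60.39°) = -134.83°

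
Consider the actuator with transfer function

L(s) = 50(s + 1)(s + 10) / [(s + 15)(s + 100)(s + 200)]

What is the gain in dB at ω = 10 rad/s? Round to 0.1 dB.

-34.2 dB

At s = jω = j10:
zero (s+1): 1 + j10 → |·| = √(1²+10²) = √101 ≈ 10.05, ∠ = arctan(10/1) ≈ 84.29°
zero (s+10): 10 + j10 → |·| = √(10²+10²) = √200 ≈ 14.142, ∠ = arctan(10/10) ≈ 45.00°
pole (s+15): 15 + j10 → |·| = √(15²+10²) = √325 ≈ 18.028, ∠ = arctan(10/15) ≈ 33.69°
pole (s+100): 100 + j10 → |·| = √(100²+10²) = √10100 ≈ 100.5, ∠ = arctan(10/100) ≈ 5.71°
pole (s+200): 200 + j10 → |·| = √(200²+10²) = √40100 ≈ 200.25, ∠ = arctan(10/200) ≈ 2.86°
|L| = 50 · 142.13 / 3.6282e+05 ≈ 0.019587
Gain = 20 log₁₀(0.019587) ≈ -34.16 dB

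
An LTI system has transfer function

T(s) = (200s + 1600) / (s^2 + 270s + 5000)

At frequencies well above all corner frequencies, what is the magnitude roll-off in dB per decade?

-20 dB/decade

Each pole contributes −20 dB/decade at high frequency; each zero contributes +20 dB/decade.
Net: 1 zero(s) − 2 pole(s) → -20 dB/decade.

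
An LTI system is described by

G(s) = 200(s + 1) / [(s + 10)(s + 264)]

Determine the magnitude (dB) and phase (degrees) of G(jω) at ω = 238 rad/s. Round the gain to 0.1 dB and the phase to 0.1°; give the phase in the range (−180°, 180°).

At s = jω = j238:
zero (s+1): 1 + j238 → |·| = √(1²+238²) = √56645 ≈ 238, ∠ = arctan(238/1) ≈ 89.76°
pole (s+10): 10 + j238 → |·| = √(10²+238²) = √56744 ≈ 238.21, ∠ = arctan(238/10) ≈ 87.59°
pole (s+264): 264 + j238 → |·| = √(264²+238²) = √126340 ≈ 355.44, ∠ = arctan(238/264) ≈ 42.04°
|G| = 200 · 238 / 84669 ≈ 0.56219
Gain = 20 log₁₀(0.56219) ≈ -5.00 dB
∠G = 89.76° − 129.63° = -39.87°

-5.0 dB, -39.9°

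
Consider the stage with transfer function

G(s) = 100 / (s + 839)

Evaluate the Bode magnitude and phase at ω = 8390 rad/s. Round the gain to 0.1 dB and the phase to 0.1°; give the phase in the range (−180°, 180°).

-38.5 dB, -84.3°

At s = jω = j8390:
pole (s+839): 839 + j8390 → |·| = √(839²+8390²) = √71096021 ≈ 8431.8, ∠ = arctan(8390/839) ≈ 84.29°
|G| = 100 / 8431.8 ≈ 0.01186
Gain = 20 log₁₀(0.01186) ≈ -38.52 dB
∠G = 0.00° − 84.29° = -84.29°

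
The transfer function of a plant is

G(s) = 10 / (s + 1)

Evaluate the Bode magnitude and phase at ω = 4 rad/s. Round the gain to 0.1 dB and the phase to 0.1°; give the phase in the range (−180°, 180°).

At s = jω = j4:
pole (s+1): 1 + j4 → |·| = √(1²+4²) = √17 ≈ 4.1231, ∠ = arctan(4/1) ≈ 75.96°
|G| = 10 / 4.1231 ≈ 2.4254
Gain = 20 log₁₀(2.4254) ≈ 7.70 dB
∠G = 0.00° − 75.96° = -75.96°

7.7 dB, -76.0°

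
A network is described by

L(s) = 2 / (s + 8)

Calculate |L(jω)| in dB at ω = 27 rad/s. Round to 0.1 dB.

-23.0 dB

Substitute s = j27:
Numerator: 2 = 2 + j0
Denominator: (j27) + 8 = 8 + j27
|N| = √(2² + 0²) ≈ 2, ∠N ≈ 0.00°
|D| = √(8² + 27²) ≈ 28.16, ∠D ≈ 73.50°
|L| = 2 / 28.16 ≈ 0.071023
Gain = 20 log₁₀(0.071023) ≈ -22.97 dB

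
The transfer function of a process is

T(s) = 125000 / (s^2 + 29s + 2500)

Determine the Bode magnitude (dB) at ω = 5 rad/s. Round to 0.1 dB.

34.1 dB

At s = jω = j5:
quadratic: (j5)² + 29·j5 + 2500 = 2475 + j145 → |·| ≈ 2479.2, ∠ ≈ 3.35°
|T| = 125000 / 2479.2 ≈ 50.419
Gain = 20 log₁₀(50.419) ≈ 34.05 dB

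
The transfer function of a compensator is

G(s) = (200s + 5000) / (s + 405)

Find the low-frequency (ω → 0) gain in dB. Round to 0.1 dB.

G(0) = 5000 / 405 ≈ 12.346
20 log₁₀(12.346) ≈ 21.83 dB

21.8 dB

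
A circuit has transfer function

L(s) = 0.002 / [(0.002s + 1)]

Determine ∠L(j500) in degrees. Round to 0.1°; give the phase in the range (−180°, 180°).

-45.0°

At ω = 500 rad/s:
pole (1 + j500·0.002) = 1 + j1 → |·| ≈ 1.4142, ∠ ≈ 45.00°
∠L = (0°) − (45.00°) = -45.00°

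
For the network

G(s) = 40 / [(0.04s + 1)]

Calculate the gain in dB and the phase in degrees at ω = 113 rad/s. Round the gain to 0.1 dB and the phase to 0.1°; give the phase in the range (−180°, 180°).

18.7 dB, -77.5°

At ω = 113 rad/s:
pole (1 + j113·0.04) = 1 + j4.52 → |·| ≈ 4.6293, ∠ ≈ 77.52°
|G| = 40 · 1 / (4.6293) ≈ 8.6406
Gain = 20 log₁₀(8.6406) ≈ 18.73 dB
∠G = (0°) − (77.52°) = -77.52°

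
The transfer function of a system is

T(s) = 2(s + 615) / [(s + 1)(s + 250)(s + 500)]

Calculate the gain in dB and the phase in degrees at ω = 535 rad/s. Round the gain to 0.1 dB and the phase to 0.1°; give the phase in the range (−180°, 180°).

At s = jω = j535:
zero (s+615): 615 + j535 → |·| = √(615²+535²) = √664450 ≈ 815.14, ∠ = arctan(535/615) ≈ 41.02°
pole (s+1): 1 + j535 → |·| = √(1²+535²) = √286226 ≈ 535, ∠ = arctan(535/1) ≈ 89.89°
pole (s+250): 250 + j535 → |·| = √(250²+535²) = √348725 ≈ 590.53, ∠ = arctan(535/250) ≈ 64.95°
pole (s+500): 500 + j535 → |·| = √(500²+535²) = √536225 ≈ 732.27, ∠ = arctan(535/500) ≈ 46.94°
|T| = 2 · 815.14 / 2.3135e+08 ≈ 7.0468e-06
Gain = 20 log₁₀(7.0468e-06) ≈ -103.04 dB
∠T = 41.02° − 201.78° = -160.76°

-103.0 dB, -160.8°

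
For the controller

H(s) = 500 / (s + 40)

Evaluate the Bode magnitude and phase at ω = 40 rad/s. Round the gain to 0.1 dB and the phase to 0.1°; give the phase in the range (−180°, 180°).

18.9 dB, -45.0°

Substitute s = j40:
Numerator: 500 = 500 + j0
Denominator: (j40) + 40 = 40 + j40
|N| = √(500² + 0²) ≈ 500, ∠N ≈ 0.00°
|D| = √(40² + 40²) ≈ 56.569, ∠D ≈ 45.00°
|H| = 500 / 56.569 ≈ 8.8388
Gain = 20 log₁₀(8.8388) ≈ 18.93 dB
∠H = 0.00° − 45.00° = -45.00°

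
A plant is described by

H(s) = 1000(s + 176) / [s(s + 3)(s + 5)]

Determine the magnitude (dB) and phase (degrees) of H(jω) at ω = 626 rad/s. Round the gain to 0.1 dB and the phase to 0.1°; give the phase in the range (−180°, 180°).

At s = jω = j626:
zero (s+176): 176 + j626 → |·| = √(176²+626²) = √422852 ≈ 650.27, ∠ = arctan(626/176) ≈ 74.30°
pole (s+3): 3 + j626 → |·| = √(3²+626²) = √391885 ≈ 626.01, ∠ = arctan(626/3) ≈ 89.73°
pole (s+5): 5 + j626 → |·| = √(5²+626²) = √391901 ≈ 626.02, ∠ = arctan(626/5) ≈ 89.54°
pole at origin: |s| = 626, ∠ = 90.00° (in denominator)
|H| = 1000 · 650.27 / 2.4533e+08 ≈ 0.0026506
Gain = 20 log₁₀(0.0026506) ≈ -51.53 dB
∠H = 74.30° − 269.27° = -194.97° ≡ 165.03° (principal value)

-51.5 dB, 165.0°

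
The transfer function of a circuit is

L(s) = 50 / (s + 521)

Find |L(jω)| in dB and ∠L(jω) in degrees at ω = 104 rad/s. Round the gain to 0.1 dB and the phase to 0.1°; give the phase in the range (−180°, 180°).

Substitute s = j104:
Numerator: 50 = 50 + j0
Denominator: (j104) + 521 = 521 + j104
|N| = √(50² + 0²) ≈ 50, ∠N ≈ 0.00°
|D| = √(521² + 104²) ≈ 531.28, ∠D ≈ 11.29°
|L| = 50 / 531.28 ≈ 0.094112
Gain = 20 log₁₀(0.094112) ≈ -20.53 dB
∠L = 0.00° − 11.29° = -11.29°

-20.5 dB, -11.3°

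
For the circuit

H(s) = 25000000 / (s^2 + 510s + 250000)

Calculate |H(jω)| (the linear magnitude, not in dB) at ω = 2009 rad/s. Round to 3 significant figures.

6.37

At s = jω = j2009:
quadratic: (j2009)² + 510·j2009 + 250000 = -3786081 + j1024590 → |·| ≈ 3.9223e+06, ∠ ≈ 164.86°
|H| = 25000000 / 3.9223e+06 ≈ 6.3738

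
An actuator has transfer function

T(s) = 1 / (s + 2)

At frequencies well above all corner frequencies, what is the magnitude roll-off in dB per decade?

-20 dB/decade

Each pole contributes −20 dB/decade at high frequency; each zero contributes +20 dB/decade.
Net: 0 zero(s) − 1 pole(s) → -20 dB/decade.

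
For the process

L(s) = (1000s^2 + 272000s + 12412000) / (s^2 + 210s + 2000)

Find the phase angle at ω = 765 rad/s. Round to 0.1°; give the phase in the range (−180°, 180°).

Substitute s = j765:
Numerator: 1000(j765)^2 + 272000(j765) + 12412000 = -572813000 + j208080000
Denominator: (j765)^2 + 210(j765) + 2000 = -583225 + j160650
|N| = √(572813000² + 208080000²) ≈ 6.0944e+08, ∠N ≈ 160.04°
|D| = √(583225² + 160650²) ≈ 6.0495e+05, ∠D ≈ 164.60°
∠L = 160.04° − 164.60° = -4.56°

-4.6°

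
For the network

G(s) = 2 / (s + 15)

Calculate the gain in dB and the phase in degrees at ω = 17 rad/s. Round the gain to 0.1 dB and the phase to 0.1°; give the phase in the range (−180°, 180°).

At s = jω = j17:
pole (s+15): 15 + j17 → |·| = √(15²+17²) = √514 ≈ 22.672, ∠ = arctan(17/15) ≈ 48.58°
|G| = 2 / 22.672 ≈ 0.088215
Gain = 20 log₁₀(0.088215) ≈ -21.09 dB
∠G = 0.00° − 48.58° = -48.58°

-21.1 dB, -48.6°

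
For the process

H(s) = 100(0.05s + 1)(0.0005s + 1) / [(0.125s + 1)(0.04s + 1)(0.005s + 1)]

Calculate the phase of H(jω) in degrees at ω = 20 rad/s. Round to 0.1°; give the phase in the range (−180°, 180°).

At ω = 20 rad/s:
zero (1 + j20·0.05) = 1 + j1 → |·| ≈ 1.4142, ∠ ≈ 45.00°
zero (1 + j20·0.0005) = 1 + j0.01 → |·| ≈ 1, ∠ ≈ 0.57°
pole (1 + j20·0.125) = 1 + j2.5 → |·| ≈ 2.6926, ∠ ≈ 68.20°
pole (1 + j20·0.04) = 1 + j0.8 → |·| ≈ 1.2806, ∠ ≈ 38.66°
pole (1 + j20·0.005) = 1 + j0.1 → |·| ≈ 1.005, ∠ ≈ 5.71°
∠H = (45.00° + 0.57°) − (68.20° + 38.66° + 5.71°) = -67.00°

-67.0°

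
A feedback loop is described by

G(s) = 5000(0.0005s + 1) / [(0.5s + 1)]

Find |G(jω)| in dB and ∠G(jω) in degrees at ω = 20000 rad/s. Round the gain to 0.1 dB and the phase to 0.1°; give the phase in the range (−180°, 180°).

14.0 dB, -5.7°

At ω = 20000 rad/s:
zero (1 + j20000·0.0005) = 1 + j10 → |·| ≈ 10.05, ∠ ≈ 84.29°
pole (1 + j20000·0.5) = 1 + j10000 → |·| ≈ 10000, ∠ ≈ 89.99°
|G| = 5000 · 10.05 / (10000) ≈ 5.025
Gain = 20 log₁₀(5.025) ≈ 14.02 dB
∠G = (84.29°) − (89.99°) = -5.70°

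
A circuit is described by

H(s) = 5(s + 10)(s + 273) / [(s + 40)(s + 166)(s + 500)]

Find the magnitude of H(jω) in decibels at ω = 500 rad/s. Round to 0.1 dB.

-42.4 dB

At s = jω = j500:
zero (s+10): 10 + j500 → |·| = √(10²+500²) = √250100 ≈ 500.1, ∠ = arctan(500/10) ≈ 88.85°
zero (s+273): 273 + j500 → |·| = √(273²+500²) = √324529 ≈ 569.67, ∠ = arctan(500/273) ≈ 61.37°
pole (s+40): 40 + j500 → |·| = √(40²+500²) = √251600 ≈ 501.6, ∠ = arctan(500/40) ≈ 85.43°
pole (s+166): 166 + j500 → |·| = √(166²+500²) = √277556 ≈ 526.84, ∠ = arctan(500/166) ≈ 71.63°
pole (s+500): 500 + j500 → |·| = √(500²+500²) = √500000 ≈ 707.11, ∠ = arctan(500/500) ≈ 45.00°
|H| = 5 · 2.8489e+05 / 1.8686e+08 ≈ 0.0076231
Gain = 20 log₁₀(0.0076231) ≈ -42.36 dB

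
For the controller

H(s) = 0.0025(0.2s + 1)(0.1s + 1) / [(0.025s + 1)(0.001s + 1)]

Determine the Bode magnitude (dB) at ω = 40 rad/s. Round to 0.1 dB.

At ω = 40 rad/s:
zero (1 + j40·0.2) = 1 + j8 → |·| ≈ 8.0623, ∠ ≈ 82.87°
zero (1 + j40·0.1) = 1 + j4 → |·| ≈ 4.1231, ∠ ≈ 75.96°
pole (1 + j40·0.025) = 1 + j1 → |·| ≈ 1.4142, ∠ ≈ 45.00°
pole (1 + j40·0.001) = 1 + j0.04 → |·| ≈ 1.0008, ∠ ≈ 2.29°
|H| = 0.0025 · 8.0623 · 4.1231 / (1.4142 · 1.0008) ≈ 0.058717
Gain = 20 log₁₀(0.058717) ≈ -24.62 dB

-24.6 dB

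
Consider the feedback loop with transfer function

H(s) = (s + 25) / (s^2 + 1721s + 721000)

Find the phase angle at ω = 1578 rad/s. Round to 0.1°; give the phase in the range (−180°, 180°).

-34.0°

Substitute s = j1578:
Numerator: (j1578) + 25 = 25 + j1578
Denominator: (j1578)^2 + 1721(j1578) + 721000 = -1769084 + j2715738
|N| = √(25² + 1578²) ≈ 1578.2, ∠N ≈ 89.09°
|D| = √(1769084² + 2715738²) ≈ 3.2411e+06, ∠D ≈ 123.08°
∠H = 89.09° − 123.08° = -33.99°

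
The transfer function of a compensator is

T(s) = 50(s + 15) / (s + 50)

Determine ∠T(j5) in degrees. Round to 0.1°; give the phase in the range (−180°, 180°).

12.7°

At s = jω = j5:
zero (s+15): 15 + j5 → |·| = √(15²+5²) = √250 ≈ 15.811, ∠ = arctan(5/15) ≈ 18.43°
pole (s+50): 50 + j5 → |·| = √(50²+5²) = √2525 ≈ 50.249, ∠ = arctan(5/50) ≈ 5.71°
∠T = 18.43° − 5.71° = 12.72°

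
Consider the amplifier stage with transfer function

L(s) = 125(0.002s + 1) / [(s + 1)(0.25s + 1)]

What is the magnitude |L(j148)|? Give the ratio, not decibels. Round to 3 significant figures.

At ω = 148 rad/s:
zero (1 + j148·0.002) = 1 + j0.296 → |·| ≈ 1.0429, ∠ ≈ 16.49°
pole (1 + j148·1) = 1 + j148 → |·| ≈ 148, ∠ ≈ 89.61°
pole (1 + j148·0.25) = 1 + j37 → |·| ≈ 37.014, ∠ ≈ 88.45°
|L| = 125 · 1.0429 / (148 · 37.014) ≈ 0.023797

0.0238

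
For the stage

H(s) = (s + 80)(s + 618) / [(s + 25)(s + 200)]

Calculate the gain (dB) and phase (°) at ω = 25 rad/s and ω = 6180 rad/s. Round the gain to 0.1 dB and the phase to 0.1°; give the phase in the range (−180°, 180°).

At s = jω = j25:
zero (s+80): 80 + j25 → |·| = √(80²+25²) = √7025 ≈ 83.815, ∠ = arctan(25/80) ≈ 17.35°
zero (s+618): 618 + j25 → |·| = √(618²+25²) = √382549 ≈ 618.51, ∠ = arctan(25/618) ≈ 2.32°
pole (s+25): 25 + j25 → |·| = √(25²+25²) = √1250 ≈ 35.355, ∠ = arctan(25/25) ≈ 45.00°
pole (s+200): 200 + j25 → |·| = √(200²+25²) = √40625 ≈ 201.56, ∠ = arctan(25/200) ≈ 7.13°
|H| = 1 · 51840 / 7126.2 ≈ 7.2746
Gain = 20 log₁₀(7.2746) ≈ 17.24 dB
∠H = 19.67° − 52.13° = -32.46°

At s = jω = j6180:
zero (s+80): 80 + j6180 → |·| = √(80²+6180²) = √38198800 ≈ 6180.5, ∠ = arctan(6180/80) ≈ 89.26°
zero (s+618): 618 + j6180 → |·| = √(618²+6180²) = √38574324 ≈ 6210.8, ∠ = arctan(6180/618) ≈ 84.29°
pole (s+25): 25 + j6180 → |·| = √(25²+6180²) = √38193025 ≈ 6180.1, ∠ = arctan(6180/25) ≈ 89.77°
pole (s+200): 200 + j6180 → |·| = √(200²+6180²) = √38232400 ≈ 6183.2, ∠ = arctan(6180/200) ≈ 88.15°
|H| = 1 · 3.8386e+07 / 3.8213e+07 ≈ 1.0045
Gain = 20 log₁₀(1.0045) ≈ 0.04 dB
∠H = 173.55° − 177.92° = -4.37°

ω = 25: 17.2 dB, -32.5°; ω = 6180: 0.0 dB, -4.4°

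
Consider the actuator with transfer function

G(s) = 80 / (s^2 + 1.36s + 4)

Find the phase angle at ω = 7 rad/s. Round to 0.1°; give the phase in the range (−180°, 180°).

-168.1°

At s = jω = j7:
quadratic: (j7)² + 1.36·j7 + 4 = -45 + j9.52 → |·| ≈ 45.996, ∠ ≈ 168.05°
∠G = 0.00° − 168.05° = -168.05°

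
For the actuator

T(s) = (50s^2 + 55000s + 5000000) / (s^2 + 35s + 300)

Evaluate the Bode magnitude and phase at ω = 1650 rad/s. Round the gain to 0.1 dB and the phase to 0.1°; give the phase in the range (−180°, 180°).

Substitute s = j1650:
Numerator: 50(j1650)^2 + 55000(j1650) + 5000000 = -131125000 + j90750000
Denominator: (j1650)^2 + 35(j1650) + 300 = -2722200 + j57750
|N| = √(131125000² + 90750000²) ≈ 1.5947e+08, ∠N ≈ 145.31°
|D| = √(2722200² + 57750²) ≈ 2.7228e+06, ∠D ≈ 178.78°
|T| = 1.5947e+08 / 2.7228e+06 ≈ 58.568
Gain = 20 log₁₀(58.568) ≈ 35.35 dB
∠T = 145.31° − 178.78° = -33.47°

35.4 dB, -33.5°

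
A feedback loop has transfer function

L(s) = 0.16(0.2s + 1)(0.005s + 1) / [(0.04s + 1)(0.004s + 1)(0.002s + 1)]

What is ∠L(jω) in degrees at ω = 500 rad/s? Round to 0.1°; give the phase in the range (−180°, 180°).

At ω = 500 rad/s:
zero (1 + j500·0.2) = 1 + j100 → |·| ≈ 100, ∠ ≈ 89.43°
zero (1 + j500·0.005) = 1 + j2.5 → |·| ≈ 2.6926, ∠ ≈ 68.20°
pole (1 + j500·0.04) = 1 + j20 → |·| ≈ 20.025, ∠ ≈ 87.14°
pole (1 + j500·0.004) = 1 + j2 → |·| ≈ 2.2361, ∠ ≈ 63.43°
pole (1 + j500·0.002) = 1 + j1 → |·| ≈ 1.4142, ∠ ≈ 45.00°
∠L = (89.43° + 68.20°) − (87.14° + 63.43° + 45.00°) = -37.94°

-37.9°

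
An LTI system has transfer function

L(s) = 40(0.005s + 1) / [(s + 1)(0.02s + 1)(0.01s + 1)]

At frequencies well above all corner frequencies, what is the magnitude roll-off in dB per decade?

Each pole contributes −20 dB/decade at high frequency; each zero contributes +20 dB/decade.
Net: 1 zero(s) − 3 pole(s) → -40 dB/decade.

-40 dB/decade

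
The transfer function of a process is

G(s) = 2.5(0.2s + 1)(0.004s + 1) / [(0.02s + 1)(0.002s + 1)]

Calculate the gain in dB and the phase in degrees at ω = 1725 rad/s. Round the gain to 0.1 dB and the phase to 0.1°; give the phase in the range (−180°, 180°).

At ω = 1725 rad/s:
zero (1 + j1725·0.2) = 1 + j345 → |·| ≈ 345, ∠ ≈ 89.83°
zero (1 + j1725·0.004) = 1 + j6.9 → |·| ≈ 6.9721, ∠ ≈ 81.75°
pole (1 + j1725·0.02) = 1 + j34.5 → |·| ≈ 34.514, ∠ ≈ 88.34°
pole (1 + j1725·0.002) = 1 + j3.45 → |·| ≈ 3.592, ∠ ≈ 73.84°
|G| = 2.5 · 345 · 6.9721 / (34.514 · 3.592) ≈ 48.506
Gain = 20 log₁₀(48.506) ≈ 33.72 dB
∠G = (89.83° + 81.75°) − (88.34° + 73.84°) = 9.40°

33.7 dB, 9.4°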